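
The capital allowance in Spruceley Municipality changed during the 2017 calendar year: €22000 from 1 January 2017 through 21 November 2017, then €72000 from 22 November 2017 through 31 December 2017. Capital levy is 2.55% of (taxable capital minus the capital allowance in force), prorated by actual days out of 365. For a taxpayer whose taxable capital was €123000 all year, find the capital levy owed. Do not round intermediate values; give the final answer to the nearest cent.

1 January – 21 November 2017: 325 days, exemption €22000 → (€123000 − €22000) × 2.55% × 325/365 = €2293.2534
22 November – 31 December 2017: 40 days, exemption €72000 → (€123000 − €72000) × 2.55% × 40/365 = €142.5205
Total = €2435.7740

€2435.77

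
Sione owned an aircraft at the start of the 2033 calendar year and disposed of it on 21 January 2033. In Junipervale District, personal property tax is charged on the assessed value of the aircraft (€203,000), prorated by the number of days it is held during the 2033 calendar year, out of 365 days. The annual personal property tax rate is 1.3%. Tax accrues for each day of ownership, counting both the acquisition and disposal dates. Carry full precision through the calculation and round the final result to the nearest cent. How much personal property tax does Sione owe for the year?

€151.83

Days held (1 January – 21 January 2033): 21 out of 365
Tax = €203,000 × 1.3% × 21/365 = €151.8329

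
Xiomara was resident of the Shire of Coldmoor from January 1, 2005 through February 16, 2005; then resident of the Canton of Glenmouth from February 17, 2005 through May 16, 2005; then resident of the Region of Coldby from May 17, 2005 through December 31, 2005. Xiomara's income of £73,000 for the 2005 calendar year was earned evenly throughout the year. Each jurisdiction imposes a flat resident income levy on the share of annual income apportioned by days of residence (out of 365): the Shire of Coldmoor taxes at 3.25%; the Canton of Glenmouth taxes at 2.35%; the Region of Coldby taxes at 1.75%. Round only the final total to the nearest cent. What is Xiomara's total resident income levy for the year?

The Shire of Coldmoor, January 1 – February 16, 2005: 47 days → £73,000 × 3.25% × 47/365 = £305.5000
The Canton of Glenmouth, February 17 – May 16, 2005: 89 days → £73,000 × 2.35% × 89/365 = £418.3000
The Region of Coldby, May 17 – December 31, 2005: 229 days → £73,000 × 1.75% × 229/365 = £801.5000
Total = £1,525.3000

£1,525.30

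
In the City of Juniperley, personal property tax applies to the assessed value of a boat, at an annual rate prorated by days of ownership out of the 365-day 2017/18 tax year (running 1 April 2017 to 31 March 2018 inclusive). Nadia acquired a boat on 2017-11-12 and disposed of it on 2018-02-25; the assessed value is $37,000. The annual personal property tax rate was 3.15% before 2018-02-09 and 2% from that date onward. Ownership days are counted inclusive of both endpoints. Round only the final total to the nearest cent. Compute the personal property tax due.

$318.66

2017-11-12 to 2018-02-08: 89 days at 3.15% → $37,000 × 3.15% × 89/365 = $284.1904
2018-02-09 to 2018-02-25: 17 days at 2% → $37,000 × 2% × 17/365 = $34.4658
Total = $318.6562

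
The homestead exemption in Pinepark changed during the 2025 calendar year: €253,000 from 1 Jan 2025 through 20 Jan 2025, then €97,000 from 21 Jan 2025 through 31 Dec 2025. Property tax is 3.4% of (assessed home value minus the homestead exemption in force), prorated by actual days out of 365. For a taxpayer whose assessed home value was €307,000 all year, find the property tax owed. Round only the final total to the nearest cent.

1 Jan – 20 Jan 2025: 20 days, exemption €253,000 → (€307,000 − €253,000) × 3.4% × 20/365 = €100.6027
21 Jan – 31 Dec 2025: 345 days, exemption €97,000 → (€307,000 − €97,000) × 3.4% × 345/365 = €6,748.7671
Total = €6,849.3699

€6,849.37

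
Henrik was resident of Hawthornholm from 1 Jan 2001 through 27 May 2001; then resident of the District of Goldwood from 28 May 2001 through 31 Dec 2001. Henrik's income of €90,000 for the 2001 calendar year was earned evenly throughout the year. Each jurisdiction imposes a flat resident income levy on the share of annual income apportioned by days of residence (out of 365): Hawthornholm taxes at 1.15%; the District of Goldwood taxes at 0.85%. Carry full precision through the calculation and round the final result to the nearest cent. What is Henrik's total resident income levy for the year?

Hawthornholm, 1 Jan – 27 May 2001: 147 days → €90,000 × 1.15% × 147/365 = €416.8356
The District of Goldwood, 28 May – 31 Dec 2001: 218 days → €90,000 × 0.85% × 218/365 = €456.9041
Total = €873.7397

€873.74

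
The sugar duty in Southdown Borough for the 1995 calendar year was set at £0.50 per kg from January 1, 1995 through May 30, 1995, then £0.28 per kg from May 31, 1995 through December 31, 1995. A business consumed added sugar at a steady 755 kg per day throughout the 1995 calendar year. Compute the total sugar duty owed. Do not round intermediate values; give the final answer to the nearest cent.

January 1 – May 30, 1995: 150 days × 755 kg/day = 113,250 kg at £0.50/kg → £56,625.00
May 31 – December 31, 1995: 215 days × 755 kg/day = 162,325 kg at £0.28/kg → £45,451.00

£102,076.00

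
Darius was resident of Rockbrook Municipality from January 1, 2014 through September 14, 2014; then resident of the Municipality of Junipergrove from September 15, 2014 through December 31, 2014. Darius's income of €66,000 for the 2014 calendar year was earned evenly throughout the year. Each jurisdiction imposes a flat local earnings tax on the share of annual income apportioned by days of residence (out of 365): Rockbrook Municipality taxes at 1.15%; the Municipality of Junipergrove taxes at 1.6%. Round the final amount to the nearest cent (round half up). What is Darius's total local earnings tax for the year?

€846.88

Rockbrook Municipality, January 1 – September 14, 2014: 257 days → €66,000 × 1.15% × 257/365 = €534.4192
The Municipality of Junipergrove, September 15 – December 31, 2014: 108 days → €66,000 × 1.6% × 108/365 = €312.4603
Total = €846.8795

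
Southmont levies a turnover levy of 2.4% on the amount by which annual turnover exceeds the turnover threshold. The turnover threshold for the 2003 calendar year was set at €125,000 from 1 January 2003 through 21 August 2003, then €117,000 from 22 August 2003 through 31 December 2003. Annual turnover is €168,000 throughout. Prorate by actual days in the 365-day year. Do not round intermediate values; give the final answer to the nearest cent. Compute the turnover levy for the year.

1 January – 21 August 2003: 233 days, exemption €125,000 → (€168,000 − €125,000) × 2.4% × 233/365 = €658.7836
22 August – 31 December 2003: 132 days, exemption €117,000 → (€168,000 − €117,000) × 2.4% × 132/365 = €442.6521
Total = €1,101.4356

€1,101.44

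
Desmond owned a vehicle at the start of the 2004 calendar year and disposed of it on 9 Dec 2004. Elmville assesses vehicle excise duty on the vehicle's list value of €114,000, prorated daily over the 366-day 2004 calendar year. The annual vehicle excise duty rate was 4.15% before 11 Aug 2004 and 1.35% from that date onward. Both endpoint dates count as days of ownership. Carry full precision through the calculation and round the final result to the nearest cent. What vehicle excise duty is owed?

€3,391.34

1 Jan – 10 Aug 2004: 223 days at 4.15% → €114,000 × 4.15% × 223/366 = €2,882.5492
11 Aug – 9 Dec 2004: 121 days at 1.35% → €114,000 × 1.35% × 121/366 = €508.7951
Total = €3,391.3443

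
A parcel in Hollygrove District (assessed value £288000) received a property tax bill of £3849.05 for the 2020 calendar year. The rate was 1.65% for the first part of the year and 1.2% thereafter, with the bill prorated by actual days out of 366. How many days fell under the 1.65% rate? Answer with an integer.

111 days

Let d = days at the first rate; then 366 − d days at the second rate.
£288000 × [1.65%·d + 1.2%·(366−d)] / 366 = £3849.05
Solving gives d = 111, so the new rate took effect on 21 April 2020.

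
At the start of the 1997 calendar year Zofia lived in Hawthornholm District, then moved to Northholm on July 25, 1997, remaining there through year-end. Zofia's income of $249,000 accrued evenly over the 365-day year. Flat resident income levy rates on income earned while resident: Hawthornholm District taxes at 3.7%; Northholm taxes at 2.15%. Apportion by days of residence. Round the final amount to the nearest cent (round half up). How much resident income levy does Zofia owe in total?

Hawthornholm District, January 1 – July 24, 1997: 205 days → $249,000 × 3.7% × 205/365 = $5,174.4247
Northholm, July 25 – December 31, 1997: 160 days → $249,000 × 2.15% × 160/365 = $2,346.7397
Total = $7,521.1644

$7,521.16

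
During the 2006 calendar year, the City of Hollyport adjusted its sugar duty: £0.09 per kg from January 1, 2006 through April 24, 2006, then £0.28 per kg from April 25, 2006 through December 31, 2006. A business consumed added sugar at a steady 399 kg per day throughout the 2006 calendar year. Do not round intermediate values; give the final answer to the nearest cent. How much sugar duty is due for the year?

£32,135.46

January 1 – April 24, 2006: 114 days × 399 kg/day = 45,486 kg at £0.09/kg → £4,093.74
April 25 – December 31, 2006: 251 days × 399 kg/day = 100,149 kg at £0.28/kg → £28,041.72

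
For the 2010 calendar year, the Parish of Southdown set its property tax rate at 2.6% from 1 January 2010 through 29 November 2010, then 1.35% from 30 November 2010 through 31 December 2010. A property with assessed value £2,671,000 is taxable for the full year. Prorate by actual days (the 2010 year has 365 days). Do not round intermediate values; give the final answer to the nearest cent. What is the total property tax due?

1 January – 29 November 2010: 333 days at 2.6% → £2,671,000 × 2.6% × 333/365 = £63,357.5836
30 November – 31 December 2010: 32 days at 1.35% → £2,671,000 × 1.35% × 32/365 = £3,161.2932
Total = £66,518.8767

£66,518.88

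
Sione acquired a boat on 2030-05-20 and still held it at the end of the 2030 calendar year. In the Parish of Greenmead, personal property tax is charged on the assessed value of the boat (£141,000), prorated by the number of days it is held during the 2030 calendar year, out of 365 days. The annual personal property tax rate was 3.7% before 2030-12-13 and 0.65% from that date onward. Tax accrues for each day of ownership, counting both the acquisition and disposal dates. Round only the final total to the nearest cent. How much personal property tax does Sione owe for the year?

£3,006.39

2030-05-20 to 2030-12-12: 207 days at 3.7% → £141,000 × 3.7% × 207/365 = £2,958.6822
2030-12-13 to 2030-12-31: 19 days at 0.65% → £141,000 × 0.65% × 19/365 = £47.7082
Total = £3,006.3904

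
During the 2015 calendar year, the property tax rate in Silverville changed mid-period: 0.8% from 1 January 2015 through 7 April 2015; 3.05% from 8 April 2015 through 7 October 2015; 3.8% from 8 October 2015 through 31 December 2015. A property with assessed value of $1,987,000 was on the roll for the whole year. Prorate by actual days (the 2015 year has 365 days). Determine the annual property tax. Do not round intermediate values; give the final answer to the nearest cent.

1 January – 7 April 2015: 97 days at 0.8% → $1,987,000 × 0.8% × 97/365 = $4,224.4164
8 April – 7 October 2015: 183 days at 3.05% → $1,987,000 × 3.05% × 183/365 = $30,384.7685
8 October – 31 December 2015: 85 days at 3.8% → $1,987,000 × 3.8% × 85/365 = $17,583.5890
Total = $52,192.7740

$52,192.77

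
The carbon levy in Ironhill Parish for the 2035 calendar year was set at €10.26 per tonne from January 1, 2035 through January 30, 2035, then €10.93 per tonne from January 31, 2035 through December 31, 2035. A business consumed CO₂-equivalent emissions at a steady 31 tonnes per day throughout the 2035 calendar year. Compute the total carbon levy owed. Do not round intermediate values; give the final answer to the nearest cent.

January 1 – January 30, 2035: 30 days × 31 tonnes/day = 930 tonnes at €10.26/tonne → €9,541.80
January 31 – December 31, 2035: 335 days × 31 tonnes/day = 10,385 tonnes at €10.93/tonne → €113,508.05

€123,049.85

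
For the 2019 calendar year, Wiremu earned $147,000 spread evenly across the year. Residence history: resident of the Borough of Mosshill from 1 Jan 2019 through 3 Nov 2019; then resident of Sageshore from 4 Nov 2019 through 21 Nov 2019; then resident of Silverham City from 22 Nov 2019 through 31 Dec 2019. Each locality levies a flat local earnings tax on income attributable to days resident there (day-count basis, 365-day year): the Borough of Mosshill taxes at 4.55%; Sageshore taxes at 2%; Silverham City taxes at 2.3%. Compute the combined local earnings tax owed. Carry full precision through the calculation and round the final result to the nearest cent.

$6,141.18

The Borough of Mosshill, 1 Jan – 3 Nov 2019: 307 days → $147,000 × 4.55% × 307/365 = $5,625.6699
Sageshore, 4 Nov – 21 Nov 2019: 18 days → $147,000 × 2% × 18/365 = $144.9863
Silverham City, 22 Nov – 31 Dec 2019: 40 days → $147,000 × 2.3% × 40/365 = $370.5205
Total = $6,141.1767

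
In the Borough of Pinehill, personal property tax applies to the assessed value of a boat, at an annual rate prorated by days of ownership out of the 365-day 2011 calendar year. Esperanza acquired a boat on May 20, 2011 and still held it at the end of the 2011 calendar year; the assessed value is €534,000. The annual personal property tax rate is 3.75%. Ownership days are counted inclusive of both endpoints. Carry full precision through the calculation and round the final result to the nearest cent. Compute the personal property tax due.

Days held (May 20 – December 31, 2011): 226 out of 365
Tax = €534,000 × 3.75% × 226/365 = €12,399.0411

€12,399.04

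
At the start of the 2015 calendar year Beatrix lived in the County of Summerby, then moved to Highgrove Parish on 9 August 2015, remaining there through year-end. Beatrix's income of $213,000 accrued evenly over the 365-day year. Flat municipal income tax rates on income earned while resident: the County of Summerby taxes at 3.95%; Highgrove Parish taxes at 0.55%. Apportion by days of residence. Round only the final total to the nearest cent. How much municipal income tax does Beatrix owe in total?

$5,536.54

The County of Summerby, 1 January – 8 August 2015: 220 days → $213,000 × 3.95% × 220/365 = $5,071.1507
Highgrove Parish, 9 August – 31 December 2015: 145 days → $213,000 × 0.55% × 145/365 = $465.3904
Total = $5,536.5411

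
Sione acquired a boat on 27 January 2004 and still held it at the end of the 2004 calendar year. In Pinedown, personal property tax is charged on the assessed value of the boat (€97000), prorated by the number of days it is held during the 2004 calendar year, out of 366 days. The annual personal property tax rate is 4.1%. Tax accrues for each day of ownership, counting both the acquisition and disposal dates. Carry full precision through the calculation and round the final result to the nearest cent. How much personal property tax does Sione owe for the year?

Days held (27 January – 31 December 2004): 340 out of 366
Tax = €97000 × 4.1% × 340/366 = €3694.4809

€3694.48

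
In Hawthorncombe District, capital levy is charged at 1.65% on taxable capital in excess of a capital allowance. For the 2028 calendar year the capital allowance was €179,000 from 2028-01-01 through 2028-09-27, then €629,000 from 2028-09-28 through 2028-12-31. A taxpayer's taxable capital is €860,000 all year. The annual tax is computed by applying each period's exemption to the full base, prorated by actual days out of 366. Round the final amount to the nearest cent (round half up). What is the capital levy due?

2028-01-01 to 2028-09-27: 271 days, exemption €179,000 → (€860,000 − €179,000) × 1.65% × 271/366 = €8,319.9221
2028-09-28 to 2028-12-31: 95 days, exemption €629,000 → (€860,000 − €629,000) × 1.65% × 95/366 = €989.3238
Total = €9,309.2459

€9,309.25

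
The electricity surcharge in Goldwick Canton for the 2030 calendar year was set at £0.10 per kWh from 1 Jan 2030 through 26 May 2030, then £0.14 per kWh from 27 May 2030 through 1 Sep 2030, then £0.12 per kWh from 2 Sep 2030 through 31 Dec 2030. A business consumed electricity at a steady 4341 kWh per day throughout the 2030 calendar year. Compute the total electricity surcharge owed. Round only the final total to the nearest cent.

1 Jan – 26 May 2030: 146 days × 4341 kWh/day = 633,786 kWh at £0.10/kWh → £63,378.60
27 May – 1 Sep 2030: 98 days × 4341 kWh/day = 425,418 kWh at £0.14/kWh → £59,558.52
2 Sep – 31 Dec 2030: 121 days × 4341 kWh/day = 525,261 kWh at £0.12/kWh → £63,031.32

£185,968.44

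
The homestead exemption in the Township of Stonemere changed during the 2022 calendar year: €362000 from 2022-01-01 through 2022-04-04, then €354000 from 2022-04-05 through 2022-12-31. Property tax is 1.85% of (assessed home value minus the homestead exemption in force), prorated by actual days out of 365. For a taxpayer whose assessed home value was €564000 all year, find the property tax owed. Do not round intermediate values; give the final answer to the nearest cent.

€3846.88

2022-01-01 to 2022-04-04: 94 days, exemption €362000 → (€564000 − €362000) × 1.85% × 94/365 = €962.4055
2022-04-05 to 2022-12-31: 271 days, exemption €354000 → (€564000 − €354000) × 1.85% × 271/365 = €2884.4795
Total = €3846.8849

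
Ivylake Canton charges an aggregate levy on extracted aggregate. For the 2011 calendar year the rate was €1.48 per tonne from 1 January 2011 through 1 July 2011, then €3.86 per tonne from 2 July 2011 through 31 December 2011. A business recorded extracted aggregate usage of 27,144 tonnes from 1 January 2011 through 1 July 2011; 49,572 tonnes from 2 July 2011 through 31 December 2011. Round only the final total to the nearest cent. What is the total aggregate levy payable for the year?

€231521.04

1 January – 1 July 2011: 27,144 tonnes at €1.48/tonne → €40173.12
2 July – 31 December 2011: 49,572 tonnes at €3.86/tonne → €191347.92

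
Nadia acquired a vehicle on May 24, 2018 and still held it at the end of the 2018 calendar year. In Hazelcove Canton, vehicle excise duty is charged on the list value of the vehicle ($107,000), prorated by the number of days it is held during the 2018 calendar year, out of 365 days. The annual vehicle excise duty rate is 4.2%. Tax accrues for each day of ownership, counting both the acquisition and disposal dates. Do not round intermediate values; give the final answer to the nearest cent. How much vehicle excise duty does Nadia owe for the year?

$2,733.34

Days held (May 24 – December 31, 2018): 222 out of 365
Tax = $107,000 × 4.2% × 222/365 = $2,733.3370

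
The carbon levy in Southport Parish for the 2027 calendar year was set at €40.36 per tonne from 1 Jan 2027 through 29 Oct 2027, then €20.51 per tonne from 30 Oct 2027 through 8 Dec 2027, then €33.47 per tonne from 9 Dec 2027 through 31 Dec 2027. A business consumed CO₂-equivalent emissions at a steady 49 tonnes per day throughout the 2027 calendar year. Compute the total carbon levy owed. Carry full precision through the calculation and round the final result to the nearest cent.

1 Jan – 29 Oct 2027: 302 days × 49 tonnes/day = 14,798 tonnes at €40.36/tonne → €597247.28
30 Oct – 8 Dec 2027: 40 days × 49 tonnes/day = 1,960 tonnes at €20.51/tonne → €40199.60
9 Dec – 31 Dec 2027: 23 days × 49 tonnes/day = 1,127 tonnes at €33.47/tonne → €37720.69

€675167.57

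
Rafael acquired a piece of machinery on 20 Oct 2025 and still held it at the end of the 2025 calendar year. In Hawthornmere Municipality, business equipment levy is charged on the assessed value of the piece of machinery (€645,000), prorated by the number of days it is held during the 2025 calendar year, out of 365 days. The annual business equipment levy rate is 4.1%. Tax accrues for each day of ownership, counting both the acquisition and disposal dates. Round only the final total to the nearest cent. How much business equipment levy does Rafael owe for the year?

€5,289.00

Days held (20 Oct – 31 Dec 2025): 73 out of 365
Tax = €645,000 × 4.1% × 73/365 = €5,289.0000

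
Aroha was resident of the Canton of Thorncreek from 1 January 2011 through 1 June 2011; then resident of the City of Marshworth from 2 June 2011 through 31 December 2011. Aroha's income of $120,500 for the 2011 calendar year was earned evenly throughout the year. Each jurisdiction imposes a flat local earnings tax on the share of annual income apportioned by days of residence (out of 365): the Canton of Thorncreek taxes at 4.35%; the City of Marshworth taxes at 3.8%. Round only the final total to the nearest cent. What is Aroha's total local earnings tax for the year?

The Canton of Thorncreek, 1 January – 1 June 2011: 152 days → $120,500 × 4.35% × 152/365 = $2,182.8658
The City of Marshworth, 2 June – 31 December 2011: 213 days → $120,500 × 3.8% × 213/365 = $2,672.1288
Total = $4,854.9945

$4,854.99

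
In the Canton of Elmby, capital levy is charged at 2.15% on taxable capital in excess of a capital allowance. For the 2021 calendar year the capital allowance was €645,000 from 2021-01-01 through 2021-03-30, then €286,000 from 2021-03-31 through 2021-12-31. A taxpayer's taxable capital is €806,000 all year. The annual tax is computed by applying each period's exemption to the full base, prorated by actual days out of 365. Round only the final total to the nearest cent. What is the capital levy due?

€9,297.95

2021-01-01 to 2021-03-30: 89 days, exemption €645,000 → (€806,000 − €645,000) × 2.15% × 89/365 = €844.0370
2021-03-31 to 2021-12-31: 276 days, exemption €286,000 → (€806,000 − €286,000) × 2.15% × 276/365 = €8,453.9178
Total = €9,297.9548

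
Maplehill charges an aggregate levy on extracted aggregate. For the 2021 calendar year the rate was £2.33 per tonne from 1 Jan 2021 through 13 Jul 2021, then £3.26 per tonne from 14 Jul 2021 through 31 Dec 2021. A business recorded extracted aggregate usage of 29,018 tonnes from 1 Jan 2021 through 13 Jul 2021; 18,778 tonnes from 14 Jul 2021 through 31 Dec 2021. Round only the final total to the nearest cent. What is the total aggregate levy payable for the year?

1 Jan – 13 Jul 2021: 29,018 tonnes at £2.33/tonne → £67,611.94
14 Jul – 31 Dec 2021: 18,778 tonnes at £3.26/tonne → £61,216.28

£128,828.22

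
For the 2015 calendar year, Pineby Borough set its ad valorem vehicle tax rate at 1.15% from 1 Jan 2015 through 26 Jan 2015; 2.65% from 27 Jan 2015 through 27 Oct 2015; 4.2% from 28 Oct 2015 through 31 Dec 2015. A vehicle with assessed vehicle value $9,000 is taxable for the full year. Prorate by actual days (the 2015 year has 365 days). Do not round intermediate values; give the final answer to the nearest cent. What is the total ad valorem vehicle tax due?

1 Jan – 26 Jan 2015: 26 days at 1.15% → $9,000 × 1.15% × 26/365 = $7.3726
27 Jan – 27 Oct 2015: 274 days at 2.65% → $9,000 × 2.65% × 274/365 = $179.0384
28 Oct – 31 Dec 2015: 65 days at 4.2% → $9,000 × 4.2% × 65/365 = $67.3151
Total = $253.7260

$253.73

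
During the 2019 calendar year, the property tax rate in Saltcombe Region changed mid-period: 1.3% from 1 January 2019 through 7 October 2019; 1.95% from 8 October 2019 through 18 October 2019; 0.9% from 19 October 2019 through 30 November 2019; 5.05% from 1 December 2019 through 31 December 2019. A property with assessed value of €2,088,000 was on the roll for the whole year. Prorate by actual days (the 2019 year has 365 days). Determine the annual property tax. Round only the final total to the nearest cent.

€33,219.22

1 January – 7 October 2019: 280 days at 1.3% → €2,088,000 × 1.3% × 280/365 = €20,822.7945
8 October – 18 October 2019: 11 days at 1.95% → €2,088,000 × 1.95% × 11/365 = €1,227.0575
19 October – 30 November 2019: 43 days at 0.9% → €2,088,000 × 0.9% × 43/365 = €2,213.8521
1 December – 31 December 2019: 31 days at 5.05% → €2,088,000 × 5.05% × 31/365 = €8,955.5178
Total = €33,219.2219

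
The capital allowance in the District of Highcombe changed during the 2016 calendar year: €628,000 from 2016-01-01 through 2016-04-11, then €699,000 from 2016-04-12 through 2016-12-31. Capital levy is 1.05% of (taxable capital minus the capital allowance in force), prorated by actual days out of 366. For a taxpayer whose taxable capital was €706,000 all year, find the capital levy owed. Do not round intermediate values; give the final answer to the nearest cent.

€281.26

2016-01-01 to 2016-04-11: 102 days, exemption €628,000 → (€706,000 − €628,000) × 1.05% × 102/366 = €228.2459
2016-04-12 to 2016-12-31: 264 days, exemption €699,000 → (€706,000 − €699,000) × 1.05% × 264/366 = €53.0164
Total = €281.2623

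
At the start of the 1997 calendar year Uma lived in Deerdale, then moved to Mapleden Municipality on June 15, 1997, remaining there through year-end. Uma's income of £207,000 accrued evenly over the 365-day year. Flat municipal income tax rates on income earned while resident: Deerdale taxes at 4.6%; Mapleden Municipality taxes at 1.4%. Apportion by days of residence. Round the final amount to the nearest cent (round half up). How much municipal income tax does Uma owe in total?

£5,892.41

Deerdale, January 1 – June 14, 1997: 165 days → £207,000 × 4.6% × 165/365 = £4,304.4658
Mapleden Municipality, June 15 – December 31, 1997: 200 days → £207,000 × 1.4% × 200/365 = £1,587.9452
Total = £5,892.4110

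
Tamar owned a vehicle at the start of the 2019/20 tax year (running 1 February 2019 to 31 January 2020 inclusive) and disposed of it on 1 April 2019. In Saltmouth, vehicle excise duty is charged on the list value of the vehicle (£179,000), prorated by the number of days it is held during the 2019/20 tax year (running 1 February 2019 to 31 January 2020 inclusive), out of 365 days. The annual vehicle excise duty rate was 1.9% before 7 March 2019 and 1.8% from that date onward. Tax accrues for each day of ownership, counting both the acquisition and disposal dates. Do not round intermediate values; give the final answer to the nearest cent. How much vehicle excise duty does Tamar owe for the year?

1 February – 6 March 2019: 34 days at 1.9% → £179,000 × 1.9% × 34/365 = £316.8055
7 March – 1 April 2019: 26 days at 1.8% → £179,000 × 1.8% × 26/365 = £229.5123
Total = £546.3178

£546.32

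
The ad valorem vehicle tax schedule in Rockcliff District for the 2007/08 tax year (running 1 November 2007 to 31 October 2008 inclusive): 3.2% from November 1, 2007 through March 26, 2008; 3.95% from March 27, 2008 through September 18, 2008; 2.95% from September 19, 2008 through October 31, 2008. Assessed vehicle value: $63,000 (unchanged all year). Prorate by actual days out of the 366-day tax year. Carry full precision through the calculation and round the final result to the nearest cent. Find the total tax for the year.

$2,224.71

November 1, 2007 – March 26, 2008: 147 days at 3.2% → $63,000 × 3.2% × 147/366 = $809.7049
March 27 – September 18, 2008: 176 days at 3.95% → $63,000 × 3.95% × 176/366 = $1,196.6557
September 19 – October 31, 2008: 43 days at 2.95% → $63,000 × 2.95% × 43/366 = $218.3484
Total = $2,224.7090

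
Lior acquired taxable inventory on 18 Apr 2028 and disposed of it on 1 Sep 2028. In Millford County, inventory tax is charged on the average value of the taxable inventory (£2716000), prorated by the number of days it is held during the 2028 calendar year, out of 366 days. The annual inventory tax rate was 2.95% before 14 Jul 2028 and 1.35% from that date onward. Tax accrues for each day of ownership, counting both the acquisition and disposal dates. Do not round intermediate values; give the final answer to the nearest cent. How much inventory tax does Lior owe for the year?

18 Apr – 13 Jul 2028: 87 days at 2.95% → £2716000 × 2.95% × 87/366 = £19045.3934
14 Jul – 1 Sep 2028: 50 days at 1.35% → £2716000 × 1.35% × 50/366 = £5009.0164
Total = £24054.4098

£24054.41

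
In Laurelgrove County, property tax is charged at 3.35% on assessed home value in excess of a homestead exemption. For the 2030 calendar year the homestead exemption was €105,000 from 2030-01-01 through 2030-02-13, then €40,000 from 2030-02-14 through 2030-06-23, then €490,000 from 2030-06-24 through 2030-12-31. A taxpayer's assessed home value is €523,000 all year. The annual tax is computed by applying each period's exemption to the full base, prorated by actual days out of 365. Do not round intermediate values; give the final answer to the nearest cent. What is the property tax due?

€8,029.45

2030-01-01 to 2030-02-13: 44 days, exemption €105,000 → (€523,000 − €105,000) × 3.35% × 44/365 = €1,688.0329
2030-02-14 to 2030-06-23: 130 days, exemption €40,000 → (€523,000 − €40,000) × 3.35% × 130/365 = €5,762.9178
2030-06-24 to 2030-12-31: 191 days, exemption €490,000 → (€523,000 − €490,000) × 3.35% × 191/365 = €578.4945
Total = €8,029.4452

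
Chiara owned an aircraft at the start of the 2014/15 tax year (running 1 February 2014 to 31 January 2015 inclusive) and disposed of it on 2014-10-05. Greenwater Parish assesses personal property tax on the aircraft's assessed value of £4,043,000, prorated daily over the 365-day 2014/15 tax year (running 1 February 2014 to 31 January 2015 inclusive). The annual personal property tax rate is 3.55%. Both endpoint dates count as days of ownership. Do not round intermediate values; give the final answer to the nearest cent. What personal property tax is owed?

Days held (2014-02-01 to 2014-10-05): 247 out of 365
Tax = £4,043,000 × 3.55% × 247/365 = £97,126.1521

£97,126.15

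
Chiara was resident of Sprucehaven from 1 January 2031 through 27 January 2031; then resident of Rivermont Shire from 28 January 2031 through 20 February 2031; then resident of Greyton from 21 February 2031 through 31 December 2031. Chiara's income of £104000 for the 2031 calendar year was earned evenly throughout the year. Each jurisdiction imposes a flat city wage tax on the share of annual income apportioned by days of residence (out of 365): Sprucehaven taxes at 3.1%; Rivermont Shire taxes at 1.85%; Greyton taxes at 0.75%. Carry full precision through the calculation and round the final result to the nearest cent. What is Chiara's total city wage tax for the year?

£1036.01

Sprucehaven, 1 January – 27 January 2031: 27 days → £104000 × 3.1% × 27/365 = £238.4877
Rivermont Shire, 28 January – 20 February 2031: 24 days → £104000 × 1.85% × 24/365 = £126.5096
Greyton, 21 February – 31 December 2031: 314 days → £104000 × 0.75% × 314/365 = £671.0137
Total = £1036.0110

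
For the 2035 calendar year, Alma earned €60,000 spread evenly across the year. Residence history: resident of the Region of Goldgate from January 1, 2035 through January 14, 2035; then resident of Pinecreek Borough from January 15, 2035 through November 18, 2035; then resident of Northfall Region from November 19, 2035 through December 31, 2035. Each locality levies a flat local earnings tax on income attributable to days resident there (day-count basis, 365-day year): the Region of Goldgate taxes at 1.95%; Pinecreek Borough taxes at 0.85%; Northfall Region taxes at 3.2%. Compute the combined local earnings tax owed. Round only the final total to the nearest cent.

The Region of Goldgate, January 1 – January 14, 2035: 14 days → €60,000 × 1.95% × 14/365 = €44.8767
Pinecreek Borough, January 15 – November 18, 2035: 308 days → €60,000 × 0.85% × 308/365 = €430.3562
Northfall Region, November 19 – December 31, 2035: 43 days → €60,000 × 3.2% × 43/365 = €226.1918
Total = €701.4247

€701.42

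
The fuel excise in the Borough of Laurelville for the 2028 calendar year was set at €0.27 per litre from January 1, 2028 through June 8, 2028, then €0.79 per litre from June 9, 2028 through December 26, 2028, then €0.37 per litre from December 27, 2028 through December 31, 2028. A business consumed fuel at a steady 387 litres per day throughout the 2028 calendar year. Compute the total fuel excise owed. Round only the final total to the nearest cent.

January 1 – June 8, 2028: 160 days × 387 litres/day = 61,920 litres at €0.27/litre → €16718.40
June 9 – December 26, 2028: 201 days × 387 litres/day = 77,787 litres at €0.79/litre → €61451.73
December 27 – December 31, 2028: 5 days × 387 litres/day = 1,935 litres at €0.37/litre → €715.95

€78886.08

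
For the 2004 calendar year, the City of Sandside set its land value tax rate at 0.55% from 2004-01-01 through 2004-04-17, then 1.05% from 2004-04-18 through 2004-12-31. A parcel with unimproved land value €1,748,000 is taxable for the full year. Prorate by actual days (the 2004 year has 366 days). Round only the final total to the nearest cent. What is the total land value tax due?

€15,774.98

2004-01-01 to 2004-04-17: 108 days at 0.55% → €1,748,000 × 0.55% × 108/366 = €2,836.9180
2004-04-18 to 2004-12-31: 258 days at 1.05% → €1,748,000 × 1.05% × 258/366 = €12,938.0656
Total = €15,774.9836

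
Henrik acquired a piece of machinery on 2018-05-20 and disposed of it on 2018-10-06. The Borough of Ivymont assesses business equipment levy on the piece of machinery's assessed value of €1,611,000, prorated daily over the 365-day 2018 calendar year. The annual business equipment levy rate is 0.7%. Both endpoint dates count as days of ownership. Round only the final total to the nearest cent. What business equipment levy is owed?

€4,325.42

Days held (2018-05-20 to 2018-10-06): 140 out of 365
Tax = €1,611,000 × 0.7% × 140/365 = €4,325.4247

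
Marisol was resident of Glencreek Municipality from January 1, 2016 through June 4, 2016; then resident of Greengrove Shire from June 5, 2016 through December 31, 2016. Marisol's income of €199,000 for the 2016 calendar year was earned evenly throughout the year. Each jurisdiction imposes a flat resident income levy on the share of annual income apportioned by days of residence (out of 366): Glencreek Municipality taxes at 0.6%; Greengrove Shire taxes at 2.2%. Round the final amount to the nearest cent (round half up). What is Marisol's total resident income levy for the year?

Glencreek Municipality, January 1 – June 4, 2016: 156 days → €199,000 × 0.6% × 156/366 = €508.9180
Greengrove Shire, June 5 – December 31, 2016: 210 days → €199,000 × 2.2% × 210/366 = €2,511.9672
Total = €3,020.8852

€3,020.89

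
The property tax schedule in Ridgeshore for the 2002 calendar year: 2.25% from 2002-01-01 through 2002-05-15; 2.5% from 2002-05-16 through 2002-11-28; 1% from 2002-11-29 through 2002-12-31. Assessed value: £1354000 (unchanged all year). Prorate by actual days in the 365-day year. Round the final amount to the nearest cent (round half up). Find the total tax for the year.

2002-01-01 to 2002-05-15: 135 days at 2.25% → £1354000 × 2.25% × 135/365 = £11267.8767
2002-05-16 to 2002-11-28: 197 days at 2.5% → £1354000 × 2.5% × 197/365 = £18269.7260
2002-11-29 to 2002-12-31: 33 days at 1% → £1354000 × 1% × 33/365 = £1224.1644
Total = £30761.7671

£30761.77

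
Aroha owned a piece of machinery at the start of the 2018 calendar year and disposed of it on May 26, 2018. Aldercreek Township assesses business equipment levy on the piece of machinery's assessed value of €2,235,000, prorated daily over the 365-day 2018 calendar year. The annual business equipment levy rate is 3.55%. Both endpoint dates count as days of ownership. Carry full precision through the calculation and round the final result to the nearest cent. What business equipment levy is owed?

Days held (January 1 – May 26, 2018): 146 out of 365
Tax = €2,235,000 × 3.55% × 146/365 = €31,737.0000

€31,737.00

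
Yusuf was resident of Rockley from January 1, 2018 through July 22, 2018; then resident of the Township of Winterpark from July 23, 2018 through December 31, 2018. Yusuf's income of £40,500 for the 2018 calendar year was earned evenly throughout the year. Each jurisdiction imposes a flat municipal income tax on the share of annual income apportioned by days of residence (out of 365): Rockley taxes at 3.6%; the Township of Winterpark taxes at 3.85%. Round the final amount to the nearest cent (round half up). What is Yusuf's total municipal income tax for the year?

£1,502.94

Rockley, January 1 – July 22, 2018: 203 days → £40,500 × 3.6% × 203/365 = £810.8877
The Township of Winterpark, July 23 – December 31, 2018: 162 days → £40,500 × 3.85% × 162/365 = £692.0507
Total = £1,502.9384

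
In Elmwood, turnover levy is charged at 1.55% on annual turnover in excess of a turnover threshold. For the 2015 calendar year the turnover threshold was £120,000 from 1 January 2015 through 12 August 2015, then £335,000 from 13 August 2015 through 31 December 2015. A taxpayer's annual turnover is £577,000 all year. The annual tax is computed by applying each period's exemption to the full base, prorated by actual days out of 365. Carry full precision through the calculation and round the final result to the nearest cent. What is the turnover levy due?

£5,796.15

1 January – 12 August 2015: 224 days, exemption £120,000 → (£577,000 − £120,000) × 1.55% × 224/365 = £4,347.1342
13 August – 31 December 2015: 141 days, exemption £335,000 → (£577,000 − £335,000) × 1.55% × 141/365 = £1,449.0164
Total = £5,796.1507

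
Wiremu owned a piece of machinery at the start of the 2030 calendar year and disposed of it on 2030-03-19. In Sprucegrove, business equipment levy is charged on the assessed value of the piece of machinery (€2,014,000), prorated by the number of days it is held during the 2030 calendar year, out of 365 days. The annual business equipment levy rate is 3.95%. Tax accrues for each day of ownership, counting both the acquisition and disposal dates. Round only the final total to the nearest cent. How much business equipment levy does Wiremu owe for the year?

Days held (2030-01-01 to 2030-03-19): 78 out of 365
Tax = €2,014,000 × 3.95% × 78/365 = €17,000.3671

€17,000.37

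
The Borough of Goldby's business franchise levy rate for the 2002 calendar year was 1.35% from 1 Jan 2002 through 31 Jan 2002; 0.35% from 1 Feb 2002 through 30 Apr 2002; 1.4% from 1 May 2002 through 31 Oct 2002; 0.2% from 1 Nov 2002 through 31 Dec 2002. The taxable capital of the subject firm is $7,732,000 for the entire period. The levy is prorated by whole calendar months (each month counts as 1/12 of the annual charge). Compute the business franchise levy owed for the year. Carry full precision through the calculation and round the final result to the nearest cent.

$72,165.33

1 Jan – 31 Jan 2002: 1 month at 1.35% → $7,732,000 × 1.35% × 1/12 = $8,698.5000
1 Feb – 30 Apr 2002: 3 months at 0.35% → $7,732,000 × 0.35% × 3/12 = $6,765.5000
1 May – 31 Oct 2002: 6 months at 1.4% → $7,732,000 × 1.4% × 6/12 = $54,124.0000
1 Nov – 31 Dec 2002: 2 months at 0.2% → $7,732,000 × 0.2% × 2/12 = $2,577.3333
Total = $72,165.3333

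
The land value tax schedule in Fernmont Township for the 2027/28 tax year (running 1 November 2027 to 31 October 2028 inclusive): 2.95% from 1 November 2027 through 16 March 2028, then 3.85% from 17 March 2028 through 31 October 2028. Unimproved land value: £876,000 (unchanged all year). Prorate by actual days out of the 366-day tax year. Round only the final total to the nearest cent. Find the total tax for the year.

£30,774.89

1 November 2027 – 16 March 2028: 137 days at 2.95% → £876,000 × 2.95% × 137/366 = £9,673.0984
17 March – 31 October 2028: 229 days at 3.85% → £876,000 × 3.85% × 229/366 = £21,101.7869
Total = £30,774.8852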